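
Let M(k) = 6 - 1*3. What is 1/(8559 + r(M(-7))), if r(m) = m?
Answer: 1/8562 ≈ 0.00011680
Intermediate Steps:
M(k) = 3 (M(k) = 6 - 3 = 3)
1/(8559 + r(M(-7))) = 1/(8559 + 3) = 1/8562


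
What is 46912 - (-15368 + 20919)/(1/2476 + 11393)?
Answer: 189047157236/4029867 ≈ 46912.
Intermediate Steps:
46912 - (-15368 + 20919)/(1/2476 + 11393) = 46912 - 5551/(1/2476 + 11393) = 46912 - 5551/28209069/2476 = 46912 - 5551*2476/28209069 = 46912 - 1*1963468/4029867 = 46912 - 1963468/4029867 = 189047157236/4029867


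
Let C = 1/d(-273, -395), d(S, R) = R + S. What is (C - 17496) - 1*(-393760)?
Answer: 251344351/668 ≈ 3.7626e+5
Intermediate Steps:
C = -1/668 (C = 1/(-395 - 273) = 1/(-668) = -1/668 ≈ -0.0014970)
(C - 17496) - 1*(-393760) = (-1/668 - 17496) - 1*(-393760) = -11687329/668 + 393760 = 251344351/668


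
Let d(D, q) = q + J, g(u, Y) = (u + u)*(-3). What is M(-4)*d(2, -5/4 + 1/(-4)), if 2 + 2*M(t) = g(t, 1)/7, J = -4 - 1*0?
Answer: -55/14 ≈ -3.9286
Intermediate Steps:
g(u, Y) = -6*u (g(u, Y) = (2*u)*(-3) = -6*u)
J = -4 (J = -4 + 0 = -4)
d(D, q) = -4 + q (d(D, q) = q - 4 = -4 + q)
M(t) = -1 - 3*t/7 (M(t) = -1 + (-6*t/7)/2 = -1 - 3*t/7)
M(-4)*d(2, -5/4 + 1/(-4)) = (-1 - 3/7*(-4))*(-4 + (-5/4 + 1/(-4))) = (-1 + 12/7)*(-4 + (-5*¼ + 1*(-¼))) = 5*(-4 + (-5/4 - ¼))/7 = 5*(-4 - 3/2)/7 = (5/7)*(-11/2) = -55/14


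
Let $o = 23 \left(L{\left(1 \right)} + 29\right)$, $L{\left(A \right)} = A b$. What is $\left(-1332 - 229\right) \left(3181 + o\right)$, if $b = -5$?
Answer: $-5827213$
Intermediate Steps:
$L{\left(A \right)} = - 5 A$ ($L{\left(A \right)} = A \left(-5\right) = - 5 A$)
$o = 552$ ($o = 23 \left(\left(-5\right) 1 + 29\right) = 23 \left(-5 + 29\right) = 23 \cdot 24 = 552$)
$\left(-1332 - 229\right) \left(3181 + o\right) = \left(-1332 - 229\right) \left(3181 + 552\right) = \left(-1561\right) 3733 = -5827213$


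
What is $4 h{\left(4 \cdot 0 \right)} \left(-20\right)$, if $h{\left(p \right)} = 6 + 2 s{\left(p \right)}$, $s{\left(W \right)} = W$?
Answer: $-480$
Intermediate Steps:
$h{\left(p \right)} = 6 + 2 p$
$4 h{\left(4 \cdot 0 \right)} \left(-20\right) = 4 \left(6 + 2 \cdot 4 \cdot 0\right) \left(-20\right) = 4 \left(6 + 2 \cdot 0\right) \left(-20\right) = 4 \left(6 + 0\right) \left(-20\right) = 4 \cdot 6 \left(-20\right) = 24 \left(-20\right) = -480$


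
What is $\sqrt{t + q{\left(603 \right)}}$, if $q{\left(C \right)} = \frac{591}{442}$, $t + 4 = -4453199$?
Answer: $\frac{i \sqrt{869995289670}}{442} \approx 2110.3 i$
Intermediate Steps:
$t = -4453203$ ($t = -4 - 4453199 = -4453203$)
$q{\left(C \right)} = \frac{591}{442}$ ($q{\left(C \right)} = 591 \cdot \frac{1}{442} = \frac{591}{442}$)
$\sqrt{t + q{\left(603 \right)}} = \sqrt{-4453203 + \frac{591}{442}} = \sqrt{- \frac{1968315135}{442}} = \frac{i \sqrt{869995289670}}{442}$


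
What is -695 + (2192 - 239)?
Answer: 1258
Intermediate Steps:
-695 + (2192 - 239) = -695 + 1953 = 1258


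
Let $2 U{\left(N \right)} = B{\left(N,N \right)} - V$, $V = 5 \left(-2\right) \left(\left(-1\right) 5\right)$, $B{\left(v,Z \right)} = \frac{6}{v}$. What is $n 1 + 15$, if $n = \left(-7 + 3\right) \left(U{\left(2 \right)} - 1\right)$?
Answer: $113$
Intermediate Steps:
$V = 50$ ($V = \left(-10\right) \left(-5\right) = 50$)
$U{\left(N \right)} = -25 + \frac{3}{N}$ ($U{\left(N \right)} = \frac{\frac{6}{N} - 50}{2} = \frac{-50 + \frac{6}{N}}{2} = -25 + \frac{3}{N}$)
$n = 98$ ($n = \left(-7 + 3\right) \left(\left(-25 + \frac{3}{2}\right) - 1\right) = - 4 \left(\left(-25 + 3 \cdot \frac{1}{2}\right) - 1\right) = - 4 \left(\left(-25 + \frac{3}{2}\right) - 1\right) = - 4 \left(- \frac{47}{2} - 1\right) = \left(-4\right) \left(- \frac{49}{2}\right) = 98$)
$n 1 + 15 = 98 \cdot 1 + 15 = 98 + 15 = 113$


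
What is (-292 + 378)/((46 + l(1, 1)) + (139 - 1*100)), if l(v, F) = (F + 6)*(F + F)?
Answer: 86/99 ≈ 0.86869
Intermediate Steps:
l(v, F) = 2*F*(6 + F) (l(v, F) = (6 + F)*(2*F) = 2*F*(6 + F))
(-292 + 378)/((46 + l(1, 1)) + (139 - 1*100)) = (-292 + 378)/((46 + 2*1*(6 + 1)) + (139 - 1*100)) = 86/((46 + 2*1*7) + (139 - 100)) = 86/((46 + 14) + 39) = 86/(60 + 39) = 86/99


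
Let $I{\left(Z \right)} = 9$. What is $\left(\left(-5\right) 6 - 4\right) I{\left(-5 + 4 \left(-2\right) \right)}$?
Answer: $-306$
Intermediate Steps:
$\left(\left(-5\right) 6 - 4\right) I{\left(-5 + 4 \left(-2\right) \right)} = \left(\left(-5\right) 6 - 4\right) 9 = \left(-30 - 4\right) 9 = \left(-34\right) 9 = -306$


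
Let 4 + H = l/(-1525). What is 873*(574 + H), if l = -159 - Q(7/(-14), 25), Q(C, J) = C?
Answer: 1517987241/3050 ≈ 4.9770e+5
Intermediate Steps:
l = -317/2 (l = -159 - 7/(-14) = -159 - 7*(-1)/14 = -159 - 1*(-½) = -159 + ½ = -317/2 ≈ -158.50)
H = -11883/3050 (H = -4 - 317/2/(-1525) = -4 - 317/2*(-1/1525) = -4 + 317/3050 = -11883/3050 ≈ -3.8961)
873*(574 + H) = 873*(574 - 11883/3050) = 873*(1738817/3050) = 1517987241/3050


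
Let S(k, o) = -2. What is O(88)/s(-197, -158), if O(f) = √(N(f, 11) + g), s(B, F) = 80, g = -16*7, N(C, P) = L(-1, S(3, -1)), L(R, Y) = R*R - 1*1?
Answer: I*√7/20 ≈ 0.13229*I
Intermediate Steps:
L(R, Y) = -1 + R² (L(R, Y) = R² - 1 = -1 + R²)
N(C, P) = 0 (N(C, P) = -1 + (-1)² = -1 + 1 = 0)
g = -112 (g = -4*28 = -112)
O(f) = 4*I*√7 (O(f) = √(0 - 112) = √(-112) = 4*I*√7)
O(88)/s(-197, -158) = (4*I*√7)/80 = (4*I*√7)*(1/80) = I*√7/20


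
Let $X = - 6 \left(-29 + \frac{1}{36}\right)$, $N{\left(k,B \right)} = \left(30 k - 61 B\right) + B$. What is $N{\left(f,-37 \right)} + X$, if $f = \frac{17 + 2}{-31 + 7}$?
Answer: $\frac{28441}{12} \approx 2370.1$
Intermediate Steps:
$f = - \frac{19}{24}$ ($f = \frac{19}{-24} = 19 \left(- \frac{1}{24}\right) = - \frac{19}{24} \approx -0.79167$)
$N{\left(k,B \right)} = - 60 B + 30 k$ ($N{\left(k,B \right)} = \left(- 61 B + 30 k\right) + B = - 60 B + 30 k$)
$X = \frac{1043}{6}$ ($X = - 6 \left(-29 + \frac{1}{36}\right) = \left(-6\right) \left(- \frac{1043}{36}\right) = \frac{1043}{6} \approx 173.83$)
$N{\left(f,-37 \right)} + X = \left(\left(-60\right) \left(-37\right) + 30 \left(- \frac{19}{24}\right)\right) + \frac{1043}{6} = \left(2220 - \frac{95}{4}\right) + \frac{1043}{6} = \frac{8785}{4} + \frac{1043}{6} = \frac{28441}{12}$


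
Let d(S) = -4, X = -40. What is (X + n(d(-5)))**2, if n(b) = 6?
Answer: 1156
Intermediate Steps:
(X + n(d(-5)))**2 = (-40 + 6)**2 = (-34)**2 = 1156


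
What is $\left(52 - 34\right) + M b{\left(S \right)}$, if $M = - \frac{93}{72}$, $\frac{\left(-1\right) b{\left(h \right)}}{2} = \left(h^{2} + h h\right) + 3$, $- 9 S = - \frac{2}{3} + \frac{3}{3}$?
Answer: $\frac{225323}{8748} \approx 25.757$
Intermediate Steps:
$S = - \frac{1}{27}$ ($S = - \frac{- \frac{2}{3} + \frac{3}{3}}{9} = - \frac{\left(-2\right) \frac{1}{3} + 3 \cdot \frac{1}{3}}{9} = - \frac{- \frac{2}{3} + 1}{9} = \left(- \frac{1}{9}\right) \frac{1}{3} = - \frac{1}{27} \approx -0.037037$)
$b{\left(h \right)} = -6 - 4 h^{2}$ ($b{\left(h \right)} = - 2 \left(\left(h^{2} + h h\right) + 3\right) = - 2 \left(\left(h^{2} + h^{2}\right) + 3\right) = - 2 \left(2 h^{2} + 3\right) = - 2 \left(3 + 2 h^{2}\right) = -6 - 4 h^{2}$)
$M = - \frac{31}{24}$ ($M = \left(-93\right) \frac{1}{72} = - \frac{31}{24} \approx -1.2917$)
$\left(52 - 34\right) + M b{\left(S \right)} = \left(52 - 34\right) - \frac{31 \left(-6 - 4 \left(- \frac{1}{27}\right)^{2}\right)}{24} = 18 - \frac{31 \left(-6 - \frac{4}{729}\right)}{24} = 18 - - \frac{67859}{8748} = 18 + \frac{67859}{8748} = \frac{225323}{8748}$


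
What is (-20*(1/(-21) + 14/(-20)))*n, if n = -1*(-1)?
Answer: 314/21 ≈ 14.952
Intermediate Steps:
n = 1
(-20*(1/(-21) + 14/(-20)))*n = -20*(1/(-21) + 14/(-20))*1 = -20*(1*(-1/21) + 14*(-1/20))*1 = -20*(-1/21 - 7/10)*1 = -20*(-157/210)*1 = (314/21)*1 = 314/21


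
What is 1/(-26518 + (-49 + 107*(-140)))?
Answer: -1/41547 ≈ -2.4069e-5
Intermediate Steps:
1/(-26518 + (-49 + 107*(-140))) = 1/(-26518 + (-49 - 14980)) = 1/(-26518 - 15029) = 1/(-41547) = -1/41547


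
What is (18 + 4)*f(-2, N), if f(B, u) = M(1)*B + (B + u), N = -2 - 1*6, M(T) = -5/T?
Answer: 0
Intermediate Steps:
N = -8 (N = -2 - 6 = -8)
f(B, u) = u - 4*B (f(B, u) = (-5/1)*B + (B + u) = (-5*1)*B + (B + u) = -5*B + (B + u) = u - 4*B)
(18 + 4)*f(-2, N) = (18 + 4)*(-8 - 4*(-2)) = 22*(-8 + 8) = 22*0 = 0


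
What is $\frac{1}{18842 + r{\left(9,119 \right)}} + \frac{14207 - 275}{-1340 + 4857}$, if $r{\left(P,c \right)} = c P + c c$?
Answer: $\frac{474722485}{119838258} \approx 3.9614$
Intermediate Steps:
$r{\left(P,c \right)} = c^{2} + P c$ ($r{\left(P,c \right)} = P c + c^{2} = c^{2} + P c$)
$\frac{1}{18842 + r{\left(9,119 \right)}} + \frac{14207 - 275}{-1340 + 4857} = \frac{1}{18842 + 119 \left(9 + 119\right)} + \frac{14207 - 275}{-1340 + 4857} = \frac{1}{18842 + 119 \cdot 128} + \frac{13932}{3517} = \frac{1}{18842 + 15232} + 13932 \cdot \frac{1}{3517} = \frac{1}{34074} + \frac{13932}{3517} = \frac{474722485}{119838258}$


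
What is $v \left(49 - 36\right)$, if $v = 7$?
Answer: $91$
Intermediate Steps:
$v \left(49 - 36\right) = 7 \left(49 - 36\right) = 7 \cdot 13 = 91$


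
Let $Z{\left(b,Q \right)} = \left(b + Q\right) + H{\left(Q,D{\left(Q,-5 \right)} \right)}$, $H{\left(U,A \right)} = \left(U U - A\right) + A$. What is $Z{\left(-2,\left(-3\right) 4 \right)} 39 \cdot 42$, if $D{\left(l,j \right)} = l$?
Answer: $212940$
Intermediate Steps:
$H{\left(U,A \right)} = U^{2}$ ($H{\left(U,A \right)} = \left(U^{2} - A\right) + A = U^{2}$)
$Z{\left(b,Q \right)} = Q + b + Q^{2}$ ($Z{\left(b,Q \right)} = \left(b + Q\right) + Q^{2} = \left(Q + b\right) + Q^{2} = Q + b + Q^{2}$)
$Z{\left(-2,\left(-3\right) 4 \right)} 39 \cdot 42 = \left(\left(-3\right) 4 - 2 + \left(\left(-3\right) 4\right)^{2}\right) 39 \cdot 42 = \left(-12 - 2 + \left(-12\right)^{2}\right) 39 \cdot 42 = \left(-12 - 2 + 144\right) 39 \cdot 42 = 130 \cdot 39 \cdot 42 = 5070 \cdot 42 = 212940$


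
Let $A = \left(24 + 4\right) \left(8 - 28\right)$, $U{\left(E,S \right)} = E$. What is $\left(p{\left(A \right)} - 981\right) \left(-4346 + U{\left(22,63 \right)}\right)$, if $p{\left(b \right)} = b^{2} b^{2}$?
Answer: $-425243602798156$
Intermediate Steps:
$A = -560$ ($A = 28 \left(-20\right) = -560$)
$p{\left(b \right)} = b^{4}$
$\left(p{\left(A \right)} - 981\right) \left(-4346 + U{\left(22,63 \right)}\right) = \left(\left(-560\right)^{4} - 981\right) \left(-4346 + 22\right) = \left(98344960000 - 981\right) \left(-4324\right) = 98344959019 \left(-4324\right) = -425243602798156$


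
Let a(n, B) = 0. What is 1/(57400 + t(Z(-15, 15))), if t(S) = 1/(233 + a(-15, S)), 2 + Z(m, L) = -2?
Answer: 233/13374201 ≈ 1.7422e-5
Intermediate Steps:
Z(m, L) = -4 (Z(m, L) = -2 - 2 = -4)
t(S) = 1/233 (t(S) = 1/(233 + 0) = 1/233)
1/(57400 + t(Z(-15, 15))) = 1/(57400 + 1/233) = 1/(13374201/233) = 233/13374201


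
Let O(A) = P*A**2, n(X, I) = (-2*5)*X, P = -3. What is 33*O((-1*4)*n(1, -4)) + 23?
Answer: -158377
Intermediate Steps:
n(X, I) = -10*X
O(A) = -3*A**2
33*O((-1*4)*n(1, -4)) + 23 = 33*(-3*((-1*4)*(-10*1))**2) + 23 = 33*(-3*(-4*(-10))**2) + 23 = 33*(-3*40**2) + 23 = 33*(-3*1600) + 23 = 33*(-4800) + 23 = -158400 + 23 = -158377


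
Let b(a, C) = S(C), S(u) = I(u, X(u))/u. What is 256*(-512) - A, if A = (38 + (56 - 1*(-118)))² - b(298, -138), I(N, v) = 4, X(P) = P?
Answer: -12145106/69 ≈ -1.7602e+5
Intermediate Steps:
S(u) = 4/u
b(a, C) = 4/C
A = 3101138/69 (A = (38 + (56 - 1*(-118)))² - 4/(-138) = (38 + (56 + 118))² - 4*(-1)/138 = (38 + 174)² - 1*(-2/69) = 212² + 2/69 = 44944 + 2/69 = 3101138/69 ≈ 44944.)
256*(-512) - A = 256*(-512) - 1*3101138/69 = -131072 - 3101138/69 = -12145106/69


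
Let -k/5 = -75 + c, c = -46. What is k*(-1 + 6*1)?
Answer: 3025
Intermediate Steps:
k = 605 (k = -5*(-75 - 46) = -5*(-121) = 605)
k*(-1 + 6*1) = 605*(-1 + 6*1) = 605*(-1 + 6) = 605*5 = 3025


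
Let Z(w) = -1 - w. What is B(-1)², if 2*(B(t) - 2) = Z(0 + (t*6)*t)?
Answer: 9/4 ≈ 2.2500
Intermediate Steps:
B(t) = 3/2 - 3*t² (B(t) = 2 + (-1 - (0 + (t*6)*t))/2 = 2 + (-1 - (0 + (6*t)*t))/2 = 2 + (-1 - (0 + 6*t²))/2 = 2 + (-1 - 6*t²)/2 = 2 + (-½ - 3*t²) = 3/2 - 3*t²)
B(-1)² = (3/2 - 3*(-1)²)² = (3/2 - 3*1)² = (3/2 - 3)² = (-3/2)² = 9/4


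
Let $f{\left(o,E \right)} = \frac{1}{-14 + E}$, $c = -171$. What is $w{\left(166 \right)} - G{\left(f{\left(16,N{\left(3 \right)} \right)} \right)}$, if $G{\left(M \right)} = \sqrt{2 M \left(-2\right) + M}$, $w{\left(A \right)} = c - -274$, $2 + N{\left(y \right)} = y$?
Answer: $103 - \frac{\sqrt{39}}{13} \approx 102.52$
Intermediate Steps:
$N{\left(y \right)} = -2 + y$
$w{\left(A \right)} = 103$ ($w{\left(A \right)} = -171 - -274 = -171 + 274 = 103$)
$G{\left(M \right)} = \sqrt{3} \sqrt{- M}$ ($G{\left(M \right)} = \sqrt{- 4 M + M} = \sqrt{- 3 M} = \sqrt{3} \sqrt{- M}$)
$w{\left(166 \right)} - G{\left(f{\left(16,N{\left(3 \right)} \right)} \right)} = 103 - \sqrt{3} \sqrt{- \frac{1}{-14 + \left(-2 + 3\right)}} = 103 - \sqrt{3} \sqrt{- \frac{1}{-14 + 1}} = 103 - \sqrt{3} \sqrt{- \frac{1}{-13}} = 103 - \sqrt{3} \sqrt{\left(-1\right) \left(- \frac{1}{13}\right)} = 103 - \frac{\sqrt{3}}{\sqrt{13}} = 103 - \sqrt{3} \frac{\sqrt{13}}{13} = 103 - \frac{\sqrt{39}}{13}$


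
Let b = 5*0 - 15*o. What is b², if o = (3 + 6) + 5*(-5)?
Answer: 57600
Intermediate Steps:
o = -16 (o = 9 - 25 = -16)
b = 240 (b = 5*0 - 15*(-16) = 0 + 240 = 240)
b² = 240² = 57600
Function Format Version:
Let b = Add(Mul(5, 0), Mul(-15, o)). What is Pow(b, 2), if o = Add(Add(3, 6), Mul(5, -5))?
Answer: 57600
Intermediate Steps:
o = -16 (o = Add(9, -25) = -16)
b = 240 (b = Add(Mul(5, 0), Mul(-15, -16)) = Add(0, 240) = 240)
Pow(b, 2) = Pow(240, 2) = 57600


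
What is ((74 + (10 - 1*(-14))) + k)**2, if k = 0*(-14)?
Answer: 9604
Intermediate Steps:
k = 0
((74 + (10 - 1*(-14))) + k)**2 = ((74 + (10 - 1*(-14))) + 0)**2 = ((74 + (10 + 14)) + 0)**2 = ((74 + 24) + 0)**2 = (98 + 0)**2 = 98**2 = 9604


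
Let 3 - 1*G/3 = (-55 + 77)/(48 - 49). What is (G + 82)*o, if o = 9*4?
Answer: 5652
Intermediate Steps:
o = 36
G = 75 (G = 9 - 3*(-55 + 77)/(48 - 49) = 9 - 66/(-1) = 9 - 66*(-1) = 9 - 3*(-22) = 9 + 66 = 75)
(G + 82)*o = (75 + 82)*36 = 157*36 = 5652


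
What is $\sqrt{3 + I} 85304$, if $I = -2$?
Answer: $85304$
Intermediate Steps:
$\sqrt{3 + I} 85304 = \sqrt{3 - 2} \cdot 85304 = \sqrt{1} \cdot 85304 = 1 \cdot 85304 = 85304$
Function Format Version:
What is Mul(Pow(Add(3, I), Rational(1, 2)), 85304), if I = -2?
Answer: 85304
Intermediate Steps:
Mul(Pow(Add(3, I), Rational(1, 2)), 85304) = Mul(Pow(Add(3, -2), Rational(1, 2)), 85304) = Mul(Pow(1, Rational(1, 2)), 85304) = Mul(1, 85304) = 85304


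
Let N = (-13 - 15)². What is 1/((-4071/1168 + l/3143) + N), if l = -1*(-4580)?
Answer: 3671024/2870637103 ≈ 0.0012788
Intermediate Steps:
N = 784 (N = (-28)² = 784)
l = 4580
1/((-4071/1168 + l/3143) + N) = 1/((-4071/1168 + 4580/3143) + 784) = 1/(-7445713/3671024 + 784) = 1/(2870637103/3671024) = 3671024/2870637103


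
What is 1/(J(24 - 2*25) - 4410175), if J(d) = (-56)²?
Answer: -1/4407039 ≈ -2.2691e-7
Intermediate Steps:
J(d) = 3136
1/(J(24 - 2*25) - 4410175) = 1/(3136 - 4410175) = 1/(-4407039) = -1/4407039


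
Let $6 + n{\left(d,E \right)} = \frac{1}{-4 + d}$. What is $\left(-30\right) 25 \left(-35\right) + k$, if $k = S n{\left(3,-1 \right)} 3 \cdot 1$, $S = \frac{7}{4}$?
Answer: $\frac{104853}{4} \approx 26213.0$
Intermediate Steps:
$S = \frac{7}{4}$ ($S = 7 \cdot \frac{1}{4} = \frac{7}{4} \approx 1.75$)
$n{\left(d,E \right)} = -6 + \frac{1}{-4 + d}$
$k = - \frac{147}{4}$ ($k = \frac{7 \frac{25 - 18}{-4 + 3}}{4} \cdot 3 \cdot 1 = \frac{7 \frac{25 - 18}{-1}}{4} \cdot 3 = \frac{7 \left(\left(-1\right) 7\right)}{4} \cdot 3 = \frac{7}{4} \left(-7\right) 3 = \left(- \frac{49}{4}\right) 3 = - \frac{147}{4} \approx -36.75$)
$\left(-30\right) 25 \left(-35\right) + k = \left(-30\right) 25 \left(-35\right) - \frac{147}{4} = \left(-750\right) \left(-35\right) - \frac{147}{4} = 26250 - \frac{147}{4} = \frac{104853}{4}$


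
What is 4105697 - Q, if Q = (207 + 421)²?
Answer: 3711313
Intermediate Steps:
Q = 394384 (Q = 628² = 394384)
4105697 - Q = 4105697 - 1*394384 = 4105697 - 394384 = 3711313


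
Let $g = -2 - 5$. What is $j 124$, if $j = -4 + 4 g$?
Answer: $-3968$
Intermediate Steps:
$g = -7$
$j = -32$ ($j = -4 + 4 \left(-7\right) = -4 - 28 = -32$)
$j 124 = \left(-32\right) 124 = -3968$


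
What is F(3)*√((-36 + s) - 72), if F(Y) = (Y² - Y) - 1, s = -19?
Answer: 5*I*√127 ≈ 56.347*I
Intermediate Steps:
F(Y) = -1 + Y² - Y
F(3)*√((-36 + s) - 72) = (-1 + 3² - 1*3)*√((-36 - 19) - 72) = (-1 + 9 - 3)*√(-55 - 72) = 5*√(-127) = 5*(I*√127) = 5*I*√127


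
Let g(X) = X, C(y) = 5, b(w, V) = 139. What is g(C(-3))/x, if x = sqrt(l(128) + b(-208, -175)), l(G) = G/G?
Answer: sqrt(35)/14 ≈ 0.42258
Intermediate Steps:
l(G) = 1
x = 2*sqrt(35) (x = sqrt(1 + 139) = sqrt(140) = 2*sqrt(35) ≈ 11.832)
g(C(-3))/x = 5/((2*sqrt(35))) = 5*(sqrt(35)/70) = sqrt(35)/14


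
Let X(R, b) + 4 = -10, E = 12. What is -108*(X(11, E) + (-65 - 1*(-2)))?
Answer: 8316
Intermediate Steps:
X(R, b) = -14 (X(R, b) = -4 - 10 = -14)
-108*(X(11, E) + (-65 - 1*(-2))) = -108*(-14 + (-65 - 1*(-2))) = -108*(-14 + (-65 + 2)) = -108*(-14 - 63) = -108*(-77) = 8316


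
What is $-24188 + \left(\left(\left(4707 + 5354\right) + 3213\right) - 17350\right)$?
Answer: $-28264$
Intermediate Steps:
$-24188 + \left(\left(\left(4707 + 5354\right) + 3213\right) - 17350\right) = -24188 + \left(\left(10061 + 3213\right) - 17350\right) = -24188 + \left(13274 - 17350\right) = -24188 - 4076 = -28264$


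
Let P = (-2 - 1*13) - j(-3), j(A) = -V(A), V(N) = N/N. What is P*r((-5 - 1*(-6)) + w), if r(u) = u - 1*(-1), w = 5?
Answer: -98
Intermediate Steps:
V(N) = 1
j(A) = -1 (j(A) = -1*1 = -1)
r(u) = 1 + u (r(u) = u + 1 = 1 + u)
P = -14 (P = (-2 - 1*13) - 1*(-1) = (-2 - 13) + 1 = -15 + 1 = -14)
P*r((-5 - 1*(-6)) + w) = -14*(1 + ((-5 - 1*(-6)) + 5)) = -14*(1 + ((-5 + 6) + 5)) = -14*(1 + (1 + 5)) = -14*(1 + 6) = -14*7 = -98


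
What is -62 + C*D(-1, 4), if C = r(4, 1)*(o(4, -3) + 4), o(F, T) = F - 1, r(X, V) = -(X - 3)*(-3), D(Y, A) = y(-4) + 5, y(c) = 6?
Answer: 169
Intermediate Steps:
D(Y, A) = 11 (D(Y, A) = 6 + 5 = 11)
r(X, V) = -9 + 3*X (r(X, V) = -(-3 + X)*(-3) = (3 - X)*(-3) = -9 + 3*X)
o(F, T) = -1 + F
C = 21 (C = (-9 + 3*4)*((-1 + 4) + 4) = (-9 + 12)*(3 + 4) = 3*7 = 21)
-62 + C*D(-1, 4) = -62 + 21*11 = -62 + 231 = 169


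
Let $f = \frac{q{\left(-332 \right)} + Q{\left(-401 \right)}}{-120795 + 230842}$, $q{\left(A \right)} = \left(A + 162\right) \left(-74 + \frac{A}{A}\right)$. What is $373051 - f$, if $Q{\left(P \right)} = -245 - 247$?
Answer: $\frac{41053131479}{110047} \approx 3.7305 \cdot 10^{5}$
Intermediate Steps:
$q{\left(A \right)} = -11826 - 73 A$ ($q{\left(A \right)} = \left(162 + A\right) \left(-74 + 1\right) = \left(162 + A\right) \left(-73\right) = -11826 - 73 A$)
$Q{\left(P \right)} = -492$ ($Q{\left(P \right)} = -245 - 247 = -492$)
$f = \frac{11918}{110047}$ ($f = \frac{\left(-11826 - -24236\right) - 492}{-120795 + 230842} = \frac{\left(-11826 + 24236\right) - 492}{110047} = \left(12410 - 492\right) \frac{1}{110047} = 11918 \cdot \frac{1}{110047} = \frac{11918}{110047} \approx 0.1083$)
$373051 - f = 373051 - \frac{11918}{110047} = \frac{41053131479}{110047}$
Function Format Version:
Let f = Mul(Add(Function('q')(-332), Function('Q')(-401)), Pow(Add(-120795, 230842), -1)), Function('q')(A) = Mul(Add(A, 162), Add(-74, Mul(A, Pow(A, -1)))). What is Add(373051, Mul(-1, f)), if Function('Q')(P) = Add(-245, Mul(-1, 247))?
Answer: Rational(41053131479, 110047) ≈ 3.7305e+5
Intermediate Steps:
Function('q')(A) = Add(-11826, Mul(-73, A)) (Function('q')(A) = Mul(Add(162, A), Add(-74, 1)) = Mul(Add(162, A), -73) = Add(-11826, Mul(-73, A)))
Function('Q')(P) = -492 (Function('Q')(P) = Add(-245, -247) = -492)
f = Rational(11918, 110047) (f = Mul(Add(Add(-11826, Mul(-73, -332)), -492), Pow(Add(-120795, 230842), -1)) = Mul(Add(Add(-11826, 24236), -492), Pow(110047, -1)) = Mul(Add(12410, -492), Rational(1, 110047)) = Mul(11918, Rational(1, 110047)) = Rational(11918, 110047) ≈ 0.10830)
Add(373051, Mul(-1, f)) = Add(373051, Mul(-1, Rational(11918, 110047))) = Add(373051, Rational(-11918, 110047)) = Rational(41053131479, 110047)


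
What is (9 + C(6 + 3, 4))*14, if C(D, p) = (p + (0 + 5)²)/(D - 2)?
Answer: 184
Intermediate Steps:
C(D, p) = (25 + p)/(-2 + D) (C(D, p) = (p + 5²)/(-2 + D) = (p + 25)/(-2 + D) = (25 + p)/(-2 + D))
(9 + C(6 + 3, 4))*14 = (9 + (25 + 4)/(-2 + (6 + 3)))*14 = (9 + 29/(-2 + 9))*14 = (9 + 29/7)*14 = (92/7)*14 = 184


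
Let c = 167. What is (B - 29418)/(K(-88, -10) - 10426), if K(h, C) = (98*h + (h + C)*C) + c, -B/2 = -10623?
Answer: 8172/17903 ≈ 0.45646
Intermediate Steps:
B = 21246 (B = -2*(-10623) = 21246)
K(h, C) = 167 + 98*h + C*(C + h) (K(h, C) = (98*h + (h + C)*C) + 167 = (98*h + (C + h)*C) + 167 = (98*h + C*(C + h)) + 167 = 167 + 98*h + C*(C + h))
(B - 29418)/(K(-88, -10) - 10426) = (21246 - 29418)/((167 + (-10)² + 98*(-88) - 10*(-88)) - 10426) = -8172/((167 + 100 - 8624 + 880) - 10426) = -8172/(-7477 - 10426) = -8172/(-17903) = -8172*(-1/17903) = 8172/17903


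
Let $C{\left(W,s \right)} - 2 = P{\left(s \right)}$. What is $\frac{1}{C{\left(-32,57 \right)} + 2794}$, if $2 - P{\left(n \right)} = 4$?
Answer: $\frac{1}{2794} \approx 0.00035791$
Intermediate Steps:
$P{\left(n \right)} = -2$ ($P{\left(n \right)} = 2 - 4 = -2$)
$C{\left(W,s \right)} = 0$ ($C{\left(W,s \right)} = 2 - 2 = 0$)
$\frac{1}{C{\left(-32,57 \right)} + 2794} = \frac{1}{0 + 2794} = \frac{1}{2794}$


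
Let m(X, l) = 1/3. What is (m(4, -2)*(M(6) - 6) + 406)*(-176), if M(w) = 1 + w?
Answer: -214544/3 ≈ -71515.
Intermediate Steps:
m(X, l) = ⅓
(m(4, -2)*(M(6) - 6) + 406)*(-176) = (((1 + 6) - 6)/3 + 406)*(-176) = ((7 - 6)/3 + 406)*(-176) = ((⅓)*1 + 406)*(-176) = (⅓ + 406)*(-176) = (1219/3)*(-176) = -214544/3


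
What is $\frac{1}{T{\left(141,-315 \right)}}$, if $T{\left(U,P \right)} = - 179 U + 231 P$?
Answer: $- \frac{1}{98004} \approx -1.0204 \cdot 10^{-5}$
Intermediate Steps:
$\frac{1}{T{\left(141,-315 \right)}} = \frac{1}{\left(-179\right) 141 + 231 \left(-315\right)} = \frac{1}{-25239 - 72765} = \frac{1}{-98004} = - \frac{1}{98004}$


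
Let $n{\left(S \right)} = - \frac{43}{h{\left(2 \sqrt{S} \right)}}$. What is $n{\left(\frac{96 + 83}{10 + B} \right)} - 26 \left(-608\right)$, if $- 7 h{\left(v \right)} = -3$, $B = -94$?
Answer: $\frac{47123}{3} \approx 15708.0$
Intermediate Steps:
$h{\left(v \right)} = \frac{3}{7}$ ($h{\left(v \right)} = \left(- \frac{1}{7}\right) \left(-3\right) = \frac{3}{7}$)
$n{\left(S \right)} = - \frac{301}{3}$ ($n{\left(S \right)} = - \frac{43}{\frac{3}{7}} = \left(-43\right) \frac{7}{3} = - \frac{301}{3}$)
$n{\left(\frac{96 + 83}{10 + B} \right)} - 26 \left(-608\right) = - \frac{301}{3} - 26 \left(-608\right) = - \frac{301}{3} - -15808 = - \frac{301}{3} + 15808 = \frac{47123}{3}$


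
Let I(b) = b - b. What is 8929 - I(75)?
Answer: 8929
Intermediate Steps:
I(b) = 0
8929 - I(75) = 8929 - 1*0 = 8929 + 0 = 8929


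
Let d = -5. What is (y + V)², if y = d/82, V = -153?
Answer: 157527601/6724 ≈ 23428.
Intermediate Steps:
y = -5/82 ≈ -0.060976
(y + V)² = (-5/82 - 153)² = (-12551/82)² = 157527601/6724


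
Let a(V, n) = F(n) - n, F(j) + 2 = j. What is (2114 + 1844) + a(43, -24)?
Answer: 3956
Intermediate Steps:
F(j) = -2 + j
a(V, n) = -2 (a(V, n) = (-2 + n) - n = -2)
(2114 + 1844) + a(43, -24) = (2114 + 1844) - 2 = 3958 - 2 = 3956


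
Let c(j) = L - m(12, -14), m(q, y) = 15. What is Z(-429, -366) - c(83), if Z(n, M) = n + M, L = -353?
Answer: -427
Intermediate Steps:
c(j) = -368 (c(j) = -353 - 1*15 = -353 - 15 = -368)
Z(n, M) = M + n
Z(-429, -366) - c(83) = (-366 - 429) - 1*(-368) = -795 + 368 = -427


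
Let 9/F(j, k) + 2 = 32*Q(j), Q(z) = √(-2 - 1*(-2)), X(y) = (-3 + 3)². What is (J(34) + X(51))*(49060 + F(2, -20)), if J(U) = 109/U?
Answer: 10694099/68 ≈ 1.5727e+5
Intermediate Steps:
X(y) = 0 (X(y) = 0² = 0)
Q(z) = 0 (Q(z) = √(-2 + 2) = √0 = 0)
F(j, k) = -9/2 (F(j, k) = 9/(-2 + 32*0) = 9/(-2 + 0) = 9/(-2) = 9*(-½) = -9/2)
(J(34) + X(51))*(49060 + F(2, -20)) = (109/34 + 0)*(49060 - 9/2) = (109*(1/34) + 0)*(98111/2) = (109/34 + 0)*(98111/2) = (109/34)*(98111/2) = 10694099/68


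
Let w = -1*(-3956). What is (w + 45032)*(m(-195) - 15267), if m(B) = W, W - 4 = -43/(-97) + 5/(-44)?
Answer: -797782770019/1067 ≈ -7.4769e+8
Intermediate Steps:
W = 18479/4268 (W = 4 + (-43/(-97) + 5/(-44)) = 4 + (-43*(-1/97) + 5*(-1/44)) = 4 + (43/97 - 5/44) = 4 + 1407/4268 = 18479/4268 ≈ 4.3297)
m(B) = 18479/4268
w = 3956
(w + 45032)*(m(-195) - 15267) = (3956 + 45032)*(18479/4268 - 15267) = 48988*(-65141077/4268) = -797782770019/1067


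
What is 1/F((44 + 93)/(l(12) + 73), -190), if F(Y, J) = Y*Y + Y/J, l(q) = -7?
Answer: 206910/889267 ≈ 0.23267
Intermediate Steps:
F(Y, J) = Y² + Y/J
1/F((44 + 93)/(l(12) + 73), -190) = 1/(((44 + 93)/(-7 + 73))² + ((44 + 93)/(-7 + 73))/(-190)) = 1/((137/66)² + (137/66)*(-1/190)) = 1/(18769/4356 - 137/12540) = 1/(889267/206910) = 206910/889267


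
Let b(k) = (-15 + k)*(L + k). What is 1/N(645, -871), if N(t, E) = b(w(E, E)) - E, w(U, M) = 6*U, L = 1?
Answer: 1/27385096 ≈ 3.6516e-8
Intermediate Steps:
b(k) = (1 + k)*(-15 + k) (b(k) = (-15 + k)*(1 + k) = (1 + k)*(-15 + k))
N(t, E) = -15 - 85*E + 36*E² (N(t, E) = (-15 + (6*E)² - 84*E) - E = (-15 + 36*E² - 84*E) - E = (-15 - 84*E + 36*E²) - E = -15 - 85*E + 36*E²)
1/N(645, -871) = 1/(-15 - 85*(-871) + 36*(-871)²) = 1/(-15 + 74035 + 36*758641) = 1/(-15 + 74035 + 27311076) = 1/27385096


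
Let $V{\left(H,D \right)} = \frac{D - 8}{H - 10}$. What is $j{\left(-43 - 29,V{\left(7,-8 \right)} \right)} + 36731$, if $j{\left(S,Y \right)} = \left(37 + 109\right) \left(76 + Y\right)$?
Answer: $\frac{145817}{3} \approx 48606.0$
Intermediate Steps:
$V{\left(H,D \right)} = \frac{-8 + D}{-10 + H}$
$j{\left(S,Y \right)} = 11096 + 146 Y$ ($j{\left(S,Y \right)} = 146 \left(76 + Y\right) = 11096 + 146 Y$)
$j{\left(-43 - 29,V{\left(7,-8 \right)} \right)} + 36731 = \left(11096 + 146 \frac{-8 - 8}{-10 + 7}\right) + 36731 = \left(11096 + 146 \frac{1}{-3} \left(-16\right)\right) + 36731 = \left(11096 + 146 \left(\left(- \frac{1}{3}\right) \left(-16\right)\right)\right) + 36731 = \left(11096 + 146 \cdot \frac{16}{3}\right) + 36731 = \left(11096 + \frac{2336}{3}\right) + 36731 = \frac{35624}{3} + 36731 = \frac{145817}{3}$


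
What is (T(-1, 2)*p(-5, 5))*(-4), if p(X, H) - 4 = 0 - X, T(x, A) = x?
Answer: 36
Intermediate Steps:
p(X, H) = 4 - X (p(X, H) = 4 + (0 - X) = 4 - X)
(T(-1, 2)*p(-5, 5))*(-4) = -(4 - 1*(-5))*(-4) = -(4 + 5)*(-4) = -1*9*(-4) = -9*(-4) = 36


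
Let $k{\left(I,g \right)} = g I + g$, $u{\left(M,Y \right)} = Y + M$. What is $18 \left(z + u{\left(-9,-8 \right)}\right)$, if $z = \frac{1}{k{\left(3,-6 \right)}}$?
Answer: $- \frac{1227}{4} \approx -306.75$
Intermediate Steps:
$u{\left(M,Y \right)} = M + Y$
$k{\left(I,g \right)} = g + I g$ ($k{\left(I,g \right)} = I g + g = g + I g$)
$z = - \frac{1}{24}$ ($z = \frac{1}{\left(-6\right) \left(1 + 3\right)} = \frac{1}{\left(-6\right) 4} = \frac{1}{-24} = - \frac{1}{24} \approx -0.041667$)
$18 \left(z + u{\left(-9,-8 \right)}\right) = 18 \left(- \frac{1}{24} - 17\right) = 18 \left(- \frac{409}{24}\right) = - \frac{1227}{4}$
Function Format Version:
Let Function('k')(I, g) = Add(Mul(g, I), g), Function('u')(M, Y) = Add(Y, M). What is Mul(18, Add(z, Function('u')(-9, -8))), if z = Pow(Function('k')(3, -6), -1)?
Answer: Rational(-1227, 4) ≈ -306.75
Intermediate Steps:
Function('u')(M, Y) = Add(M, Y)
Function('k')(I, g) = Add(g, Mul(I, g)) (Function('k')(I, g) = Add(Mul(I, g), g) = Add(g, Mul(I, g)))
z = Rational(-1, 24) (z = Pow(Mul(-6, Add(1, 3)), -1) = Pow(Mul(-6, 4), -1) = Pow(-24, -1) = Rational(-1, 24) ≈ -0.041667)
Mul(18, Add(z, Function('u')(-9, -8))) = Mul(18, Add(Rational(-1, 24), Add(-9, -8))) = Mul(18, Add(Rational(-1, 24), -17)) = Mul(18, Rational(-409, 24)) = Rational(-1227, 4)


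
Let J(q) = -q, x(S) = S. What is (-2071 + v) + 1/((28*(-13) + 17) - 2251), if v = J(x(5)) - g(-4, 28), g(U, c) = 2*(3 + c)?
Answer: -5554525/2598 ≈ -2138.0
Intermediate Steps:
g(U, c) = 6 + 2*c
v = -67 (v = -1*5 - (6 + 2*28) = -5 - (6 + 56) = -5 - 1*62 = -5 - 62 = -67)
(-2071 + v) + 1/((28*(-13) + 17) - 2251) = (-2071 - 67) + 1/((28*(-13) + 17) - 2251) = -2138 + 1/((-364 + 17) - 2251) = -2138 + 1/(-347 - 2251) = -2138 + 1/(-2598) = -2138 - 1/2598 = -5554525/2598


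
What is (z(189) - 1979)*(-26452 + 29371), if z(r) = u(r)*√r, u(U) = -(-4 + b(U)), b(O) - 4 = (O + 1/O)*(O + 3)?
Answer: -5776701 - 317782912*√21 ≈ -1.4620e+9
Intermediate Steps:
b(O) = 4 + (3 + O)*(O + 1/O) (b(O) = 4 + (O + 1/O)*(O + 3) = 4 + (O + 1/O)*(3 + O) = 4 + (3 + O)*(O + 1/O))
u(U) = -1 - U² - 3*U - 3/U (u(U) = -(-4 + (5 + U² + 3*U + 3/U)) = -(1 + U² + 3*U + 3/U) = -1 - U² - 3*U - 3/U)
z(r) = √r*(-1 - r² - 3*r - 3/r) (z(r) = (-1 - r² - 3*r - 3/r)*√r = √r*(-1 - r² - 3*r - 3/r))
(z(189) - 1979)*(-26452 + 29371) = ((-3 - 1*189*(1 + 189² + 3*189))/√189 - 1979)*(-26452 + 29371) = ((√21/63)*(-3 - 1*189*(1 + 35721 + 567)) - 1979)*2919 = ((√21/63)*(-3 - 1*189*36289) - 1979)*2919 = ((√21/63)*(-3 - 6858621) - 1979)*2919 = ((√21/63)*(-6858624) - 1979)*2919 = (-2286208*√21/21 - 1979)*2919 = (-1979 - 2286208*√21/21)*2919 = -5776701 - 317782912*√21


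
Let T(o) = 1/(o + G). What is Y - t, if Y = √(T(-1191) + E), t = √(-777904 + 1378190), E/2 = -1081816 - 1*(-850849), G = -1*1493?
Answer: -√600286 + I*√831926505047/1342 ≈ -774.78 + 679.66*I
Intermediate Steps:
G = -1493
T(o) = 1/(-1493 + o) (T(o) = 1/(o - 1493) = 1/(-1493 + o))
E = -461934 (E = 2*(-1081816 - 1*(-850849)) = 2*(-1081816 + 850849) = 2*(-230967) = -461934)
t = √600286 ≈ 774.78
Y = I*√831926505047/1342 (Y = √(1/(-1493 - 1191) - 461934) = √(1/(-2684) - 461934) = √(-1/2684 - 461934) = √(-1239830857/2684) = I*√831926505047/1342 ≈ 679.66*I)
Y - t = I*√831926505047/1342 - √600286 = -√600286 + I*√831926505047/1342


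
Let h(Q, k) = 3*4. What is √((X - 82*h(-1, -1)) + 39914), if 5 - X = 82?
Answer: 3*√4317 ≈ 197.11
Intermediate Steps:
X = -77 (X = 5 - 1*82 = 5 - 82 = -77)
h(Q, k) = 12
√((X - 82*h(-1, -1)) + 39914) = √((-77 - 82*12) + 39914) = √((-77 - 984) + 39914) = √(-1061 + 39914) = √38853 = 3*√4317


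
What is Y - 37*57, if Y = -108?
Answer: -2217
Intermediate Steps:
Y - 37*57 = -108 - 37*57 = -108 - 2109 = -2217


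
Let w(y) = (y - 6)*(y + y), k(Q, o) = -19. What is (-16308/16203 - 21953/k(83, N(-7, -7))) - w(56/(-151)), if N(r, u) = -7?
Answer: 2690060896533/2339815819 ≈ 1149.7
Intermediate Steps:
w(y) = 2*y*(-6 + y) (w(y) = (-6 + y)*(2*y) = 2*y*(-6 + y))
(-16308/16203 - 21953/k(83, N(-7, -7))) - w(56/(-151)) = (-16308/16203 - 21953/(-19)) - 2*56/(-151)*(-6 + 56/(-151)) = (-16308*1/16203 - 21953*(-1/19)) - 2*56*(-1/151)*(-6 + 56*(-1/151)) = (-5436/5401 + 21953/19) - 2*(-56)*(-6 - 56/151)/151 = 118464869/102619 - 2*(-56)*(-962)/(151*151) = 118464869/102619 - 1*107744/22801 = 118464869/102619 - 107744/22801 = 2690060896533/2339815819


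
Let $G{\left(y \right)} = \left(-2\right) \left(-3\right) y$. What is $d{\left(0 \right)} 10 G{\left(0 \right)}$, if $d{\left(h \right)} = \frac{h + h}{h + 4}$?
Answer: $0$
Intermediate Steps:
$d{\left(h \right)} = \frac{2 h}{4 + h}$
$G{\left(y \right)} = 6 y$
$d{\left(0 \right)} 10 G{\left(0 \right)} = 2 \cdot 0 \frac{1}{4 + 0} \cdot 10 \cdot 6 \cdot 0 = 2 \cdot 0 \cdot \frac{1}{4} \cdot 10 \cdot 0 = 0 \cdot 10 \cdot 0 = 0 \cdot 0 = 0$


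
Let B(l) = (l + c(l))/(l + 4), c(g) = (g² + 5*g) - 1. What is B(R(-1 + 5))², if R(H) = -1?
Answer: 4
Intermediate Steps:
c(g) = -1 + g² + 5*g
B(l) = (-1 + l² + 6*l)/(4 + l) (B(l) = (l + (-1 + l² + 5*l))/(l + 4) = (-1 + l² + 6*l)/(4 + l))
B(R(-1 + 5))² = ((-1 + (-1)² + 6*(-1))/(4 - 1))² = ((-1 + 1 - 6)/3)² = ((⅓)*(-6))² = (-2)² = 4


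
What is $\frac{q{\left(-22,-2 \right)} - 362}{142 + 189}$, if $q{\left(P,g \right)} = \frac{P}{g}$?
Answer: $- \frac{351}{331} \approx -1.0604$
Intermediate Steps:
$\frac{q{\left(-22,-2 \right)} - 362}{142 + 189} = \frac{- \frac{22}{-2} - 362}{142 + 189} = \frac{\left(-22\right) \left(- \frac{1}{2}\right) - 362}{331} = \left(11 - 362\right) \frac{1}{331} = \left(-351\right) \frac{1}{331} = - \frac{351}{331}$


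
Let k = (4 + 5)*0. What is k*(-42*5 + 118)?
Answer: 0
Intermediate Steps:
k = 0 (k = 9*0 = 0)
k*(-42*5 + 118) = 0*(-42*5 + 118) = 0*(-6*35 + 118) = 0*(-210 + 118) = 0*(-92) = 0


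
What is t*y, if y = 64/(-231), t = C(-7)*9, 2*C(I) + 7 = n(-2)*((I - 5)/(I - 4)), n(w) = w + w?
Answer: 12000/847 ≈ 14.168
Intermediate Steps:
n(w) = 2*w
C(I) = -7/2 - 2*(-5 + I)/(-4 + I) (C(I) = -7/2 + ((2*(-2))*((I - 5)/(I - 4)))/2 = -7/2 + (-4*(-5 + I)/(-4 + I))/2 = -7/2 - 2*(-5 + I)/(-4 + I))
t = -1125/22 (t = ((48 - 11*(-7))/(2*(-4 - 7)))*9 = ((1/2)*(48 + 77)/(-11))*9 = ((1/2)*(-1/11)*125)*9 = -125/22*9 = -1125/22 ≈ -51.136)
y = -64/231 (y = 64*(-1/231) = -64/231 ≈ -0.27706)
t*y = -1125/22*(-64/231) = 12000/847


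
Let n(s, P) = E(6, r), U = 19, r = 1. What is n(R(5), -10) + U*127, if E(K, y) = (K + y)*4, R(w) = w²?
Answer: 2441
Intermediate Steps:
E(K, y) = 4*K + 4*y
n(s, P) = 28 (n(s, P) = 4*6 + 4*1 = 24 + 4 = 28)
n(R(5), -10) + U*127 = 28 + 19*127 = 28 + 2413 = 2441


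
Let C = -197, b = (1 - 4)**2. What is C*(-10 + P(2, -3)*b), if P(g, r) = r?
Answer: 7289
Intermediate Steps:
b = 9 (b = (-3)**2 = 9)
C*(-10 + P(2, -3)*b) = -197*(-10 - 3*9) = -197*(-10 - 27) = -197*(-37) = 7289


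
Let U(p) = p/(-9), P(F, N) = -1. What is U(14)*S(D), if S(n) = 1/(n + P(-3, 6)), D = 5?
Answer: -7/18 ≈ -0.38889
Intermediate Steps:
U(p) = -p/9 (U(p) = p*(-⅑) = -p/9)
S(n) = 1/(-1 + n) (S(n) = 1/(n - 1) = 1/(-1 + n))
U(14)*S(D) = (-⅑*14)/(-1 + 5) = -14/9/4 = -14/9*¼ = -7/18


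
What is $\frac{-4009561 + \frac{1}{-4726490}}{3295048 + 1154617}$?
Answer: $- \frac{18951149970891}{21031297125850} \approx -0.90109$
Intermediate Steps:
$\frac{-4009561 + \frac{1}{-4726490}}{3295048 + 1154617} = \frac{-4009561 - \frac{1}{4726490}}{4449665} = \left(- \frac{18951149970891}{4726490}\right) \frac{1}{4449665} = - \frac{18951149970891}{21031297125850}$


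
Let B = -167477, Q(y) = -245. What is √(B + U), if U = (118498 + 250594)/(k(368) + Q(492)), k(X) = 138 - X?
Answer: I*√1518492673/95 ≈ 410.19*I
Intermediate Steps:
U = -369092/475 (U = (118498 + 250594)/((138 - 1*368) - 245) = 369092/((138 - 368) - 245) = 369092/(-230 - 245) = 369092/(-475) = 369092*(-1/475) = -369092/475 ≈ -777.04)
√(B + U) = √(-167477 - 369092/475) = √(-79920667/475) = I*√1518492673/95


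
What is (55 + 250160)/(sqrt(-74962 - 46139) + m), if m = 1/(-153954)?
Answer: -38521600110/2870315813281717 - 5930554423334940*I*sqrt(121101)/2870315813281717 ≈ -1.3421e-5 - 719.02*I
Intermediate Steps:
m = -1/153954 ≈ -6.4954e-6
(55 + 250160)/(sqrt(-74962 - 46139) + m) = (55 + 250160)/(sqrt(-74962 - 46139) - 1/153954) = 250215/(sqrt(-121101) - 1/153954) = 250215/(I*sqrt(121101) - 1/153954) = 250215/(-1/153954 + I*sqrt(121101))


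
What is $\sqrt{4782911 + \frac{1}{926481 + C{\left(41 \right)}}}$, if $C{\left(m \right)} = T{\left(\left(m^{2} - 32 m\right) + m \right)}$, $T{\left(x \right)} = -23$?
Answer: $\frac{3 \sqrt{2699072542772022}}{71266} \approx 2187.0$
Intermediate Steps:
$C{\left(m \right)} = -23$
$\sqrt{4782911 + \frac{1}{926481 + C{\left(41 \right)}}} = \sqrt{4782911 + \frac{1}{926481 - 23}} = \sqrt{4782911 + \frac{1}{926458}} = \sqrt{\frac{4431166159239}{926458}} = \frac{3 \sqrt{2699072542772022}}{71266}$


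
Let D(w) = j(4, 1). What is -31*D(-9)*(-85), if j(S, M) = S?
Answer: 10540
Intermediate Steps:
D(w) = 4
-31*D(-9)*(-85) = -31*4*(-85) = -124*(-85) = 10540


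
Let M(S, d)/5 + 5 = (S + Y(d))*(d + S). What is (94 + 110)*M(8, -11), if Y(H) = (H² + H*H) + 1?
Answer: -773160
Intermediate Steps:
Y(H) = 1 + 2*H² (Y(H) = (H² + H²) + 1 = 2*H² + 1 = 1 + 2*H²)
M(S, d) = -25 + 5*(S + d)*(1 + S + 2*d²) (M(S, d) = -25 + 5*((S + (1 + 2*d²))*(d + S)) = -25 + 5*((1 + S + 2*d²)*(S + d)) = -25 + 5*((S + d)*(1 + S + 2*d²)) = -25 + 5*(S + d)*(1 + S + 2*d²))
(94 + 110)*M(8, -11) = (94 + 110)*(-25 + 5*8 + 5*(-11) + 5*8² + 10*(-11)³ + 5*8*(-11) + 10*8*(-11)²) = 204*(-25 + 40 - 55 + 5*64 + 10*(-1331) - 440 + 10*8*121) = 204*(-25 + 40 - 55 + 320 - 13310 - 440 + 9680) = 204*(-3790) = -773160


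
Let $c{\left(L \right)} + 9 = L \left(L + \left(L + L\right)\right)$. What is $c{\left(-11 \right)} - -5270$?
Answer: $5624$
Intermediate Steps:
$c{\left(L \right)} = -9 + 3 L^{2}$ ($c{\left(L \right)} = -9 + L \left(L + \left(L + L\right)\right) = -9 + L \left(L + 2 L\right) = -9 + L 3 L = -9 + 3 L^{2}$)
$c{\left(-11 \right)} - -5270 = \left(-9 + 3 \left(-11\right)^{2}\right) - -5270 = \left(-9 + 3 \cdot 121\right) + 5270 = \left(-9 + 363\right) + 5270 = 354 + 5270 = 5624$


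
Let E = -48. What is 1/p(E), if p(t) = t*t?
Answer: 1/2304 ≈ 0.00043403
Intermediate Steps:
p(t) = t**2
1/p(E) = 1/((-48)**2) = 1/2304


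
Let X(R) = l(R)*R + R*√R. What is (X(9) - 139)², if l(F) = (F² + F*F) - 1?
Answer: 1787569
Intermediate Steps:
l(F) = -1 + 2*F² (l(F) = (F² + F²) - 1 = 2*F² - 1 = -1 + 2*F²)
X(R) = R^(3/2) + R*(-1 + 2*R²) (X(R) = (-1 + 2*R²)*R + R*√R = R*(-1 + 2*R²) + R^(3/2) = R^(3/2) + R*(-1 + 2*R²))
(X(9) - 139)² = ((9^(3/2) - 1*9 + 2*9³) - 139)² = ((27 - 9 + 2*729) - 139)² = ((27 - 9 + 1458) - 139)² = (1476 - 139)² = 1337² = 1787569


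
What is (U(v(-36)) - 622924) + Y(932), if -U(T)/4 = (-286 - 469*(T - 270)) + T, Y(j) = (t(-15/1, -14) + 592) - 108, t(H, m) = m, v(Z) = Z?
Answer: -1195222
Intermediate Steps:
Y(j) = 470 (Y(j) = (-14 + 592) - 108 = 578 - 108 = 470)
U(T) = -505376 + 1872*T (U(T) = -4*((-286 - 469*(T - 270)) + T) = -4*((-286 - 469*(-270 + T)) + T) = -4*((-286 + (126630 - 469*T)) + T) = -4*((126344 - 469*T) + T) = -4*(126344 - 468*T) = -505376 + 1872*T)
(U(v(-36)) - 622924) + Y(932) = ((-505376 + 1872*(-36)) - 622924) + 470 = ((-505376 - 67392) - 622924) + 470 = (-572768 - 622924) + 470 = -1195692 + 470 = -1195222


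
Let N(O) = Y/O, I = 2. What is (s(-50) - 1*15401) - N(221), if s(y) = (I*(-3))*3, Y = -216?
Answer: -3407383/221 ≈ -15418.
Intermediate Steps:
N(O) = -216/O
s(y) = -18 (s(y) = (2*(-3))*3 = -6*3 = -18)
(s(-50) - 1*15401) - N(221) = (-18 - 1*15401) - (-216)/221 = (-18 - 15401) - (-216)/221 = -15419 - 1*(-216/221) = -15419 + 216/221 = -3407383/221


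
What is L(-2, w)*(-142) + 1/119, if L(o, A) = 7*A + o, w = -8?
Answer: 980085/119 ≈ 8236.0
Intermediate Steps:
L(o, A) = o + 7*A
L(-2, w)*(-142) + 1/119 = (-2 + 7*(-8))*(-142) + 1/119 = (-2 - 56)*(-142) + 1/119 = -58*(-142) + 1/119 = 8236 + 1/119 = 980085/119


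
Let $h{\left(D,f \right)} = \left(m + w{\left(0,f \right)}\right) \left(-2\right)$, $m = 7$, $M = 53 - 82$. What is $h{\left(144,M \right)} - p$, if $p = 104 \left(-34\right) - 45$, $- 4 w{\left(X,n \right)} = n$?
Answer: $\frac{7105}{2} \approx 3552.5$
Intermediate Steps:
$w{\left(X,n \right)} = - \frac{n}{4}$
$M = -29$ ($M = 53 - 82 = -29$)
$h{\left(D,f \right)} = -14 + \frac{f}{2}$ ($h{\left(D,f \right)} = \left(7 - \frac{f}{4}\right) \left(-2\right) = -14 + \frac{f}{2}$)
$p = -3581$ ($p = -3536 - 45 = -3581$)
$h{\left(144,M \right)} - p = \left(-14 + \frac{1}{2} \left(-29\right)\right) - -3581 = \left(-14 - \frac{29}{2}\right) + 3581 = - \frac{57}{2} + 3581 = \frac{7105}{2}$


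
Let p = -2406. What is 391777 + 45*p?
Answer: 283507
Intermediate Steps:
391777 + 45*p = 391777 + 45*(-2406) = 391777 - 108270 = 283507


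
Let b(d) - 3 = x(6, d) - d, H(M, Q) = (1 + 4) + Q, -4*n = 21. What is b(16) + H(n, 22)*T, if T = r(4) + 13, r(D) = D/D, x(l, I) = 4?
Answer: 369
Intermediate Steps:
n = -21/4 (n = -¼*21 = -21/4 ≈ -5.2500)
H(M, Q) = 5 + Q
b(d) = 7 - d (b(d) = 3 + (4 - d) = 7 - d)
r(D) = 1
T = 14 (T = 1 + 13 = 14)
b(16) + H(n, 22)*T = (7 - 1*16) + (5 + 22)*14 = (7 - 16) + 27*14 = -9 + 378 = 369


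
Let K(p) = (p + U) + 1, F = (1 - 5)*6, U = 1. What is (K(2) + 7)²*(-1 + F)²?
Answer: 75625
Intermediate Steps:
F = -24 (F = -4*6 = -24)
K(p) = 2 + p (K(p) = (p + 1) + 1 = (1 + p) + 1 = 2 + p)
(K(2) + 7)²*(-1 + F)² = ((2 + 2) + 7)²*(-1 - 24)² = (4 + 7)²*(-25)² = 11²*625 = 121*625 = 75625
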